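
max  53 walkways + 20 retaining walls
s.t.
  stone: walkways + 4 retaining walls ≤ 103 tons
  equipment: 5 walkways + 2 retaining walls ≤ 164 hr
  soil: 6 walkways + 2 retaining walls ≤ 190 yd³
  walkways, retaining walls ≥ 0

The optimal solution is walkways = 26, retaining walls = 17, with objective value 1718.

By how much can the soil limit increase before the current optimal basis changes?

Binding constraints: equipment, soil. The basis is B = [[5,2],[6,2]] with det -2.
Per unit increase in soil, x* moves by d = (1, -2.5).
The basis stays optimal until retaining walls reaches 0; allowable increase = 6.8 yd³.

6.8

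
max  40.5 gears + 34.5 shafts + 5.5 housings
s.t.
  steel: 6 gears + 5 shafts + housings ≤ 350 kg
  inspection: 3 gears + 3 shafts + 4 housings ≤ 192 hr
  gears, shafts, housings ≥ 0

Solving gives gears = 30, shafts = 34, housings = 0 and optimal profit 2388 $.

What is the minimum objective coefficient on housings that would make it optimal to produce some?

12

Both steel and inspection are binding at x*.
The binding rows give the dual system: 6·y_steel + 3·y_inspection = 40.5 and 5·y_steel + 3·y_inspection = 34.5.
→ y_steel = 6 and y_inspection = 1.5.
housings enters the basis when its profit ≥ yᵀa₃ = 6·1 + 1.5·4 = 12.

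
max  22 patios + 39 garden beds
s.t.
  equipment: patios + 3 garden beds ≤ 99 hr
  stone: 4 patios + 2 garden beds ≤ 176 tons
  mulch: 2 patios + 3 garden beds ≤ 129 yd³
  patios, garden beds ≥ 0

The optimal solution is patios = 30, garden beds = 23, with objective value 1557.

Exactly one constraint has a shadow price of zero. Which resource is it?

equipment: 99/99 (binding)
stone: 166/176 (slack 10)
mulch: 129/129 (binding)
By complementary slackness, a constraint with positive slack has shadow price 0 → stone.

stone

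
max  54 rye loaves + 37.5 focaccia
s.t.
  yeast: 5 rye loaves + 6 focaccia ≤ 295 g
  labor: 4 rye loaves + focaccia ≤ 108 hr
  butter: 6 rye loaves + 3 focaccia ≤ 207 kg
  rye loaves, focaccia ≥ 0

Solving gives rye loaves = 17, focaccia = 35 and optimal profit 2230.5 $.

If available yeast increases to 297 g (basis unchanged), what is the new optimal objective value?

Binding: yeast and butter. Non-binding: labor (5 unused).
Slack constraints have shadow price 0 (complementary slackness).
The binding rows give the dual system: 5·y_yeast + 6·y_butter = 54 and 6·y_yeast + 3·y_butter = 37.5.
→ y_yeast = 3 and y_butter = 6.5.
Δz = y_yeast·Δb = 3 × (2) = 6, so new z* = 2230.5 + 6 = 2236.5.

2236.5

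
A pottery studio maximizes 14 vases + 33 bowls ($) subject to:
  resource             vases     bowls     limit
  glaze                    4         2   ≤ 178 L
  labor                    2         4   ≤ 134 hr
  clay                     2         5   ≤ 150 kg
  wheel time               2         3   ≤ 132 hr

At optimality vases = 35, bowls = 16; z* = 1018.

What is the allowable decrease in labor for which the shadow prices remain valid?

Binding constraints: labor, clay. The basis is B = [[2,4],[2,5]] with det 2.
Per unit decrease in labor, x* moves by d = (-2.5, 1).
The basis stays optimal until vases reaches 0; allowable decrease = 14 hr.

14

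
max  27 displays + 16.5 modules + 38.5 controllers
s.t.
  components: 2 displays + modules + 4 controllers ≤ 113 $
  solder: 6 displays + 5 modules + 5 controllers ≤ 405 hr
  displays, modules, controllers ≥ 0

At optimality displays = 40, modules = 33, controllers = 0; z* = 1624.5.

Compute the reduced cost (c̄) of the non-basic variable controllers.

-5

Check each constraint at x*: components 113/113 (tight); solder 405/405 (tight).
Dual feasibility on the basic columns requires 2·y_components + 6·y_solder = 27, 1·y_components + 5·y_solder = 16.5.
Solving: y_components = 9, y_solder = 1.5.
Reduced cost of controllers: c₃ − yᵀa₃ = 38.5 − (9·4 + 1.5·5) = 38.5 − 43.5 = -5.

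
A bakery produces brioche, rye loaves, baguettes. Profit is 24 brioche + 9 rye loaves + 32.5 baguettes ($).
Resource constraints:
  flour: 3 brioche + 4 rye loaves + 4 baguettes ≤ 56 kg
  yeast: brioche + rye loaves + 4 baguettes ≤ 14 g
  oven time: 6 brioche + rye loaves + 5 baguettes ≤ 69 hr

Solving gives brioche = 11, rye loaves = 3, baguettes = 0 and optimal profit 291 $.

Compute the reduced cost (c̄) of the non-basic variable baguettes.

At the optimum: flour uses 45 of 56 (slack = 11); yeast uses 14 of 14 (binding); oven time uses 69 of 69 (binding).
Since flour is not tight, its dual is 0.
Dual feasibility on the basic columns requires 1·y_yeast + 6·y_oven time = 24, 1·y_yeast + 1·y_oven time = 9.
This yields shadow prices y_yeast = 6, y_oven time = 3.
Reduced cost of baguettes: c₃ − yᵀa₃ = 32.5 − (6·4 + 3·5) = 32.5 − 39 = -6.5.

-6.5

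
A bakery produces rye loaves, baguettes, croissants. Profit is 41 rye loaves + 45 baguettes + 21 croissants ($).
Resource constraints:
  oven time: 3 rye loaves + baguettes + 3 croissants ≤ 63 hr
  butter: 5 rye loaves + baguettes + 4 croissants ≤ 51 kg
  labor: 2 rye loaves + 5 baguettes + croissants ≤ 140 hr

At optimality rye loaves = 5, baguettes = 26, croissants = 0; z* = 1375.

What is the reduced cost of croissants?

Check each constraint at x*: oven time 41/63 (slack 22); butter 51/51 (tight); labor 140/140 (tight).
Slack constraints have shadow price 0 (complementary slackness).
From A_Bᵀ y = c: 5·y_butter + 2·y_labor = 41; 1·y_butter + 5·y_labor = 45.
→ y_butter = 5 and y_labor = 8.
Reduced cost of croissants: c₃ − yᵀa₃ = 21 − (5·4 + 8·1) = 21 − 28 = -7.

-7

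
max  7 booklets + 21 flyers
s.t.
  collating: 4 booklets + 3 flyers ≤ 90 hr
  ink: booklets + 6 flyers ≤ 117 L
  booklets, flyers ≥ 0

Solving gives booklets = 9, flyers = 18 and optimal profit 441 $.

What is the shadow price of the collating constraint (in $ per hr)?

At the optimum: collating uses 90 of 90 (binding); ink uses 117 of 117 (binding).
The binding rows give the dual system: 4·y_collating + 1·y_ink = 7 and 3·y_collating + 6·y_ink = 21.
→ y_collating = 1 and y_ink = 3.
Shadow price of collating = 1.

1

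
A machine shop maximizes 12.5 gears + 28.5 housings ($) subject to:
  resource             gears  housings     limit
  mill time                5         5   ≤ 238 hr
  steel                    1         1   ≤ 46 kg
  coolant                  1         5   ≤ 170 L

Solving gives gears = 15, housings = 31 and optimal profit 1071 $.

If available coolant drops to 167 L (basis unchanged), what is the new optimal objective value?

Binding: steel and coolant. Non-binding: mill time (8 unused).
Since mill time is not tight, its dual is 0.
Dual feasibility on the basic columns requires 1·y_steel + 1·y_coolant = 12.5, 1·y_steel + 5·y_coolant = 28.5.
Solving: y_steel = 8.5, y_coolant = 4.
Δz = y_coolant·Δb = 4 × (-3) = -12, so new z* = 1071 − 12 = 1059.

1059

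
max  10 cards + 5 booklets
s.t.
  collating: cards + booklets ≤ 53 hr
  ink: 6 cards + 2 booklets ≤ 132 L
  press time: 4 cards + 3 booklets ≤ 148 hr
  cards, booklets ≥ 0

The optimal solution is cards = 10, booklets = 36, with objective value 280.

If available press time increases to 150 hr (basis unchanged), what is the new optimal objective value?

At the optimum: collating uses 46 of 53 (slack = 7); ink uses 132 of 132 (binding); press time uses 148 of 148 (binding).
By complementary slackness, y = 0 for the non-binding constraint.
The binding rows give the dual system: 6·y_ink + 4·y_press time = 10 and 2·y_ink + 3·y_press time = 5.
This yields shadow prices y_ink = 1, y_press time = 1.
Δz = y_press time·Δb = 1 × (2) = 2, so new z* = 280 + 2 = 282.

282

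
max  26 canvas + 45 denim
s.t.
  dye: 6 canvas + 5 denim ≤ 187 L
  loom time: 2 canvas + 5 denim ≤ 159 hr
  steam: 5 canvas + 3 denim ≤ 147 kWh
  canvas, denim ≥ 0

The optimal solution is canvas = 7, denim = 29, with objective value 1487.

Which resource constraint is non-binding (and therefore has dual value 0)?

dye: 187/187 (binding)
loom time: 159/159 (binding)
steam: 122/147 (slack 25)
By complementary slackness, a constraint with positive slack has shadow price 0 → steam.

steam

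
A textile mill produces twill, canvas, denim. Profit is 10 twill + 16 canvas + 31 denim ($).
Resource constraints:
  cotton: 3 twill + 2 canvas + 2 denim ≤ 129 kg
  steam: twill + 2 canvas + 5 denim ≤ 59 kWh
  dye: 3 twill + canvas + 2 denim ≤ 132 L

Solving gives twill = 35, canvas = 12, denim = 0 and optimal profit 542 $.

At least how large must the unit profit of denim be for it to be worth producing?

37

At the optimum: cotton uses 129 of 129 (binding); steam uses 59 of 59 (binding); dye uses 117 of 132 (slack = 15).
Since dye is not tight, its dual is 0.
The binding rows give the dual system: 3·y_cotton + 1·y_steam = 10 and 2·y_cotton + 2·y_steam = 16.
→ y_cotton = 1 and y_steam = 7.
denim enters the basis when its profit ≥ yᵀa₃ = 1·2 + 7·5 = 37.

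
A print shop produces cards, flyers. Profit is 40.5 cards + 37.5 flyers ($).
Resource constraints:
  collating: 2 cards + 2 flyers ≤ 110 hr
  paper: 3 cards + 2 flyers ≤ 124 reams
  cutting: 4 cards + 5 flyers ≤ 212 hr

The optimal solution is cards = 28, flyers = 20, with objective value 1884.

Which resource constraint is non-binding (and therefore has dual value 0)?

collating: 96/110 (slack 14)
paper: 124/124 (binding)
cutting: 212/212 (binding)
By complementary slackness, a constraint with positive slack has shadow price 0 → collating.

collating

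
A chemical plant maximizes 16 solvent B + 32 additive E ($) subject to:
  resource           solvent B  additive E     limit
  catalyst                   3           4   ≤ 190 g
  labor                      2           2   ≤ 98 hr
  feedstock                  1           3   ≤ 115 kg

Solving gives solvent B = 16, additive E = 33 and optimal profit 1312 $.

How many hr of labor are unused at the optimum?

0

labor used = 2·16 + 2·33 = 98; slack = 98 − 98 = 0.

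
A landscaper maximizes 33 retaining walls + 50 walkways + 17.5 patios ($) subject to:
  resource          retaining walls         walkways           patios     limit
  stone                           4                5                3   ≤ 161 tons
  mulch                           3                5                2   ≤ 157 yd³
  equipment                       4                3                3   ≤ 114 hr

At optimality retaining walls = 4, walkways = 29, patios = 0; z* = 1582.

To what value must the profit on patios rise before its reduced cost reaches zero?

Binding: stone and mulch. Non-binding: equipment (11 unused).
By complementary slackness, y = 0 for the non-binding constraint.
From A_Bᵀ y = c: 4·y_stone + 3·y_mulch = 33; 5·y_stone + 5·y_mulch = 50.
Solving: y_stone = 3, y_mulch = 7.
patios enters the basis when its profit ≥ yᵀa₃ = 3·3 + 7·2 = 23.

23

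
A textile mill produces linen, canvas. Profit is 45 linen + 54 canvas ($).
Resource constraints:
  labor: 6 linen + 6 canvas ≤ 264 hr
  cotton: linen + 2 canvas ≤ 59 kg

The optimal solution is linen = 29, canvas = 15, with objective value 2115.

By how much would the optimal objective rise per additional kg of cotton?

9

At the optimum: labor uses 264 of 264 (binding); cotton uses 59 of 59 (binding).
The binding rows give the dual system: 6·y_labor + 1·y_cotton = 45 and 6·y_labor + 2·y_cotton = 54.
→ y_labor = 6 and y_cotton = 9.
Shadow price of cotton = 9.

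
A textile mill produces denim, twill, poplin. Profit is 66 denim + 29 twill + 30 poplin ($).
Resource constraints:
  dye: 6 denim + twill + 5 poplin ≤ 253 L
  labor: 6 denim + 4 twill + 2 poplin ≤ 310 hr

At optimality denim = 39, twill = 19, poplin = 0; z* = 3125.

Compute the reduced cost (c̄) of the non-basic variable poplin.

-7

Check each constraint at x*: dye 253/253 (tight); labor 310/310 (tight).
Dual feasibility on the basic columns requires 6·y_dye + 6·y_labor = 66, 1·y_dye + 4·y_labor = 29.
This yields shadow prices y_dye = 5, y_labor = 6.
Reduced cost of poplin: c₃ − yᵀa₃ = 30 − (5·5 + 6·2) = 30 − 37 = -7.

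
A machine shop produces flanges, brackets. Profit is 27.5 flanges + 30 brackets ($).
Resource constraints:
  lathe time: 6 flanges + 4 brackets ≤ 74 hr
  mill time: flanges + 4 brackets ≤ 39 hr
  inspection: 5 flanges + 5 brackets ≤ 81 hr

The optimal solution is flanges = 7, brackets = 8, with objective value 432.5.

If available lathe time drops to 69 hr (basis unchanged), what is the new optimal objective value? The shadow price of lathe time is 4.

412.5

Δb = -5, so new z* = 432.5 + (4)·(-5) = 432.5 − 20 = 412.5.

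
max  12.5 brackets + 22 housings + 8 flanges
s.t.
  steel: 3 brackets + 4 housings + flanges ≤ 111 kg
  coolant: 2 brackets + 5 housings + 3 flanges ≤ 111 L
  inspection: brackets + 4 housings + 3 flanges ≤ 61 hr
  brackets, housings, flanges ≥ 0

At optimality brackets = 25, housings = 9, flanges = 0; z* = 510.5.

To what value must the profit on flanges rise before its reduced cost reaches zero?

At the optimum: steel uses 111 of 111 (binding); coolant uses 95 of 111 (slack = 16); inspection uses 61 of 61 (binding).
By complementary slackness, y = 0 for the non-binding constraint.
Dual feasibility on the basic columns requires 3·y_steel + 1·y_inspection = 12.5, 4·y_steel + 4·y_inspection = 22.
→ y_steel = 3.5 and y_inspection = 2.
flanges enters the basis when its profit ≥ yᵀa₃ = 3.5·1 + 2·3 = 9.5.

9.5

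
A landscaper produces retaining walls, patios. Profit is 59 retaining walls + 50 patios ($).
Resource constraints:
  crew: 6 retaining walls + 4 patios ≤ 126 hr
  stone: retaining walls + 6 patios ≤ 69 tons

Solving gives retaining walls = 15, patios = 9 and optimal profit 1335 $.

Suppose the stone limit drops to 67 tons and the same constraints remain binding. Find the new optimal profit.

1331

At the optimum: crew uses 126 of 126 (binding); stone uses 69 of 69 (binding).
From A_Bᵀ y = c: 6·y_crew + 1·y_stone = 59; 4·y_crew + 6·y_stone = 50.
Solving: y_crew = 9.5, y_stone = 2.
Δz = y_stone·Δb = 2 × (-2) = -4, so new z* = 1335 − 4 = 1331.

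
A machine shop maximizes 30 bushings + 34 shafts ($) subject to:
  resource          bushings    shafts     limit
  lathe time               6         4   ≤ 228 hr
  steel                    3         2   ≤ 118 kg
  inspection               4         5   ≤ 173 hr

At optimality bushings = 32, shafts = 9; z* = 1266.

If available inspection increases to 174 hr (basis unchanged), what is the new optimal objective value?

1272

At the optimum: lathe time uses 228 of 228 (binding); steel uses 114 of 118 (slack = 4); inspection uses 173 of 173 (binding).
Since steel is not tight, its dual is 0.
From A_Bᵀ y = c: 6·y_lathe time + 4·y_inspection = 30; 4·y_lathe time + 5·y_inspection = 34.
This yields shadow prices y_lathe time = 1, y_inspection = 6.
Δz = y_inspection·Δb = 6 × (1) = 6, so new z* = 1266 + 6 = 1272.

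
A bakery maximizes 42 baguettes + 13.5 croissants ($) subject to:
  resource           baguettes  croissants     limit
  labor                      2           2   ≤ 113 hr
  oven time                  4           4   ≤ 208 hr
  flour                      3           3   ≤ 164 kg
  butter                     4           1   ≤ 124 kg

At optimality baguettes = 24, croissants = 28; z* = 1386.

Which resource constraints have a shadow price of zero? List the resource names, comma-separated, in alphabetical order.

labor: 104/113 (slack 9)
oven time: 208/208 (binding)
flour: 156/164 (slack 8)
butter: 124/124 (binding)
By complementary slackness, a constraint with positive slack has shadow price 0 → flour, labor.

flour, labor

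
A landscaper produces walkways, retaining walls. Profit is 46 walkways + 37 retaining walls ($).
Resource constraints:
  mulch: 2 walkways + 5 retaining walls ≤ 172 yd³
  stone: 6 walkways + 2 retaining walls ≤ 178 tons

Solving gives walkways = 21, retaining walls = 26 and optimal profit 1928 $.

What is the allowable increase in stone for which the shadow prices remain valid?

Binding constraints: mulch, stone. The basis is B = [[2,5],[6,2]] with det -26.
Per unit increase in stone, x* moves by d = (0.1923, -0.0769).
The basis stays optimal until retaining walls reaches 0; allowable increase = 338 tons.

338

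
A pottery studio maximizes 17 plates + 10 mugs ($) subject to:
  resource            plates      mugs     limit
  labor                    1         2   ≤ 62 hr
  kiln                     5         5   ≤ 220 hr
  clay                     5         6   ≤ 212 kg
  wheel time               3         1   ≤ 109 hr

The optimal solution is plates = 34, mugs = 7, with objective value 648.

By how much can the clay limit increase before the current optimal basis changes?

Binding constraints: clay, wheel time. The basis is B = [[5,6],[3,1]] with det -13.
Per unit increase in clay, x* moves by d = (-0.0769, 0.2308).
The basis stays optimal until kiln becomes binding; allowable increase = 19.5 kg.

19.5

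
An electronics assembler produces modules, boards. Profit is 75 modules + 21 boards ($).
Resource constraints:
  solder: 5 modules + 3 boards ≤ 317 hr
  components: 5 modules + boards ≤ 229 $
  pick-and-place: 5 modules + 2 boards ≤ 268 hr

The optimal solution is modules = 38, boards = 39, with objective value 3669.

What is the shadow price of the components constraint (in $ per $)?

At the optimum: solder uses 307 of 317 (slack = 10); components uses 229 of 229 (binding); pick-and-place uses 268 of 268 (binding).
Since solder is not tight, its dual is 0.
From A_Bᵀ y = c: 5·y_components + 5·y_pick-and-place = 75; 1·y_components + 2·y_pick-and-place = 21.
This yields shadow prices y_components = 9, y_pick-and-place = 6.
Shadow price of components = 9.

9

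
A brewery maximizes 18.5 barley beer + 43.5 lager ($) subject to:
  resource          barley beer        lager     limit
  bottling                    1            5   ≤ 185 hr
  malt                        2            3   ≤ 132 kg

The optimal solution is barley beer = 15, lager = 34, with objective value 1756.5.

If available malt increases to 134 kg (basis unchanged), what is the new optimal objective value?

Check each constraint at x*: bottling 185/185 (tight); malt 132/132 (tight).
Dual feasibility on the basic columns requires 1·y_bottling + 2·y_malt = 18.5, 5·y_bottling + 3·y_malt = 43.5.
Solving: y_bottling = 4.5, y_malt = 7.
Δz = y_malt·Δb = 7 × (2) = 14, so new z* = 1756.5 + 14 = 1770.5.

1770.5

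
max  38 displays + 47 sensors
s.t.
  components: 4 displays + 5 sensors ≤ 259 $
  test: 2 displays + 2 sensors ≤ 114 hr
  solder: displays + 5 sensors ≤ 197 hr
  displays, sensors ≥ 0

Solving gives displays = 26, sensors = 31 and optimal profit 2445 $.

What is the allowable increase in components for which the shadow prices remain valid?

4

Binding constraints: components, test. The basis is B = [[4,5],[2,2]] with det -2.
Per unit increase in components, x* moves by d = (-1, 1).
The basis stays optimal until solder becomes binding; allowable increase = 4 $.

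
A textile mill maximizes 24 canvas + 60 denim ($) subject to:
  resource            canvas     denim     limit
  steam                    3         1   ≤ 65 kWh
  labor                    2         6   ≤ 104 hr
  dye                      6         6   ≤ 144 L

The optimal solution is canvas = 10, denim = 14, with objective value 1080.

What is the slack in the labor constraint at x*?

0

labor used = 2·10 + 6·14 = 104; slack = 104 − 104 = 0.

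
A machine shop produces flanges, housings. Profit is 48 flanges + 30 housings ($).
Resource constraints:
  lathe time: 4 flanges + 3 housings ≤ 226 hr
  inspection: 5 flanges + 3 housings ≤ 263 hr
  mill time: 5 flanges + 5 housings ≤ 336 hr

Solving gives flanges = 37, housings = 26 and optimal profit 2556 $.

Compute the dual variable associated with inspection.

8

Binding: lathe time and inspection. Non-binding: mill time (21 unused).
Slack constraints have shadow price 0 (complementary slackness).
The binding rows give the dual system: 4·y_lathe time + 5·y_inspection = 48 and 3·y_lathe time + 3·y_inspection = 30.
→ y_lathe time = 2 and y_inspection = 8.
Shadow price of inspection = 8.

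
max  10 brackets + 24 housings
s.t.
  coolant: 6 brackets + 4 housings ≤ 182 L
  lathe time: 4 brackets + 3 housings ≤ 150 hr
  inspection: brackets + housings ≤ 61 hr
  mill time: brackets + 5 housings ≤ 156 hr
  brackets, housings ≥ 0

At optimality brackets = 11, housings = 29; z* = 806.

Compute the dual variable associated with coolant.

1

At the optimum: coolant uses 182 of 182 (binding); lathe time uses 131 of 150 (slack = 19); inspection uses 40 of 61 (slack = 21); mill time uses 156 of 156 (binding).
Slack constraints have shadow price 0 (complementary slackness).
From A_Bᵀ y = c: 6·y_coolant + 1·y_mill time = 10; 4·y_coolant + 5·y_mill time = 24.
This yields shadow prices y_coolant = 1, y_mill time = 4.
Shadow price of coolant = 1.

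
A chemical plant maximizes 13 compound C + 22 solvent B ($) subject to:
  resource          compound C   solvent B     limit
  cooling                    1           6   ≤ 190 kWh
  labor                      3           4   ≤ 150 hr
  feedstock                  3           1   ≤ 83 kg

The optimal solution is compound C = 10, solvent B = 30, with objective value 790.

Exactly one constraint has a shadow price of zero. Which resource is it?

cooling: 190/190 (binding)
labor: 150/150 (binding)
feedstock: 60/83 (slack 23)
By complementary slackness, a constraint with positive slack has shadow price 0 → feedstock.

feedstock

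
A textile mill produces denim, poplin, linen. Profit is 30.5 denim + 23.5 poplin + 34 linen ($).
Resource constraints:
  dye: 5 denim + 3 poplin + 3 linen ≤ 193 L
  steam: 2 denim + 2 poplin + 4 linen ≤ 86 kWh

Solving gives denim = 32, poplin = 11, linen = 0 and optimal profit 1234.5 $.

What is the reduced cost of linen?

-2.5

Both dye and steam are binding at x*.
Dual feasibility on the basic columns requires 5·y_dye + 2·y_steam = 30.5, 3·y_dye + 2·y_steam = 23.5.
→ y_dye = 3.5 and y_steam = 6.5.
Reduced cost of linen: c₃ − yᵀa₃ = 34 − (3.5·3 + 6.5·4) = 34 − 36.5 = -2.5.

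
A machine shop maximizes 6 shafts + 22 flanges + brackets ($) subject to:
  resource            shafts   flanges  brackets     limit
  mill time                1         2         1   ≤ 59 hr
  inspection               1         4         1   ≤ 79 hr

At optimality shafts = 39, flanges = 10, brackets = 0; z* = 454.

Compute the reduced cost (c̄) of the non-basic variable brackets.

-5

Both mill time and inspection are binding at x*.
From A_Bᵀ y = c: 1·y_mill time + 1·y_inspection = 6; 2·y_mill time + 4·y_inspection = 22.
Solving: y_mill time = 1, y_inspection = 5.
Reduced cost of brackets: c₃ − yᵀa₃ = 1 − (1·1 + 5·1) = 1 − 6 = -5.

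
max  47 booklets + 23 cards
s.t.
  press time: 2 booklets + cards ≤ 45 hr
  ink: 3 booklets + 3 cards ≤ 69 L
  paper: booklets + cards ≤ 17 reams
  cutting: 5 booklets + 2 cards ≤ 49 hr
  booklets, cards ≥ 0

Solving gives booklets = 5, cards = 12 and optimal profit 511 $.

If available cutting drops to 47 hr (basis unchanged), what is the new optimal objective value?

495

Binding: paper and cutting. Non-binding: press time (23 unused), ink (18 unused).
Slack constraints have shadow price 0 (complementary slackness).
The binding rows give the dual system: 1·y_paper + 5·y_cutting = 47 and 1·y_paper + 2·y_cutting = 23.
Solving: y_paper = 7, y_cutting = 8.
Δz = y_cutting·Δb = 8 × (-2) = -16, so new z* = 511 − 16 = 495.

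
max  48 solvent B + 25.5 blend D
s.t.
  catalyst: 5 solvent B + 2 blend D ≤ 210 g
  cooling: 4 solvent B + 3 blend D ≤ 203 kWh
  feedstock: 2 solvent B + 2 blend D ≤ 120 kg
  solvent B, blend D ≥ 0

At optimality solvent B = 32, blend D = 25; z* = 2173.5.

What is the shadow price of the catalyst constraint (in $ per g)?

6

At the optimum: catalyst uses 210 of 210 (binding); cooling uses 203 of 203 (binding); feedstock uses 114 of 120 (slack = 6).
By complementary slackness, y = 0 for the non-binding constraint.
The binding rows give the dual system: 5·y_catalyst + 4·y_cooling = 48 and 2·y_catalyst + 3·y_cooling = 25.5.
Solving: y_catalyst = 6, y_cooling = 4.5.
Shadow price of catalyst = 6.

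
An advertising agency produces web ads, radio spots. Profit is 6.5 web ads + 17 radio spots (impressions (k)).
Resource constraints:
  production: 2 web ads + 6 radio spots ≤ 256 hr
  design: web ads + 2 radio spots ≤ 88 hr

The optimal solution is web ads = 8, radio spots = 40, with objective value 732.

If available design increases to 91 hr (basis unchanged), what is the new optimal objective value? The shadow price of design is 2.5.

Δb = 3, so new z* = 732 + (2.5)·(3) = 732 + 7.5 = 739.5.

739.5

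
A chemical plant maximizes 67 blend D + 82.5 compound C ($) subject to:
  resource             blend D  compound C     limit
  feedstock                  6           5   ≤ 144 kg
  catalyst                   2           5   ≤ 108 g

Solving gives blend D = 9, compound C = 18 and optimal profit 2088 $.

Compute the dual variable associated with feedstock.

Both feedstock and catalyst are binding at x*.
Dual feasibility on the basic columns requires 6·y_feedstock + 2·y_catalyst = 67, 5·y_feedstock + 5·y_catalyst = 82.5.
Solving: y_feedstock = 8.5, y_catalyst = 8.
Shadow price of feedstock = 8.5.

8.5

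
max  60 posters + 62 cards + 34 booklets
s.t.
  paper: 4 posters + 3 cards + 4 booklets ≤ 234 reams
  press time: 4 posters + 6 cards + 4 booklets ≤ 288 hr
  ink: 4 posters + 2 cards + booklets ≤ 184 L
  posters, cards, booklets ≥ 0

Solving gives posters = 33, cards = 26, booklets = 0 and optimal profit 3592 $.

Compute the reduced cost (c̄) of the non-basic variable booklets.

At the optimum: paper uses 210 of 234 (slack = 24); press time uses 288 of 288 (binding); ink uses 184 of 184 (binding).
Slack constraints have shadow price 0 (complementary slackness).
The binding rows give the dual system: 4·y_press time + 4·y_ink = 60 and 6·y_press time + 2·y_ink = 62.
→ y_press time = 8 and y_ink = 7.
Reduced cost of booklets: c₃ − yᵀa₃ = 34 − (8·4 + 7·1) = 34 − 39 = -5.

-5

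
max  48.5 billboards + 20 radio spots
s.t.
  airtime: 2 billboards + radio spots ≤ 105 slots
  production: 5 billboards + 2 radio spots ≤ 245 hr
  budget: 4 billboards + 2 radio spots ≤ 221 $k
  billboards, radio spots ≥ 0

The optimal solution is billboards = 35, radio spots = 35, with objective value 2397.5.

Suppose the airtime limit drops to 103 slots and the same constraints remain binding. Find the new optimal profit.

Binding: airtime and production. Non-binding: budget (11 unused).
Slack constraints have shadow price 0 (complementary slackness).
The binding rows give the dual system: 2·y_airtime + 5·y_production = 48.5 and 1·y_airtime + 2·y_production = 20.
→ y_airtime = 3 and y_production = 8.5.
Δz = y_airtime·Δb = 3 × (-2) = -6, so new z* = 2397.5 − 6 = 2391.5.

2391.5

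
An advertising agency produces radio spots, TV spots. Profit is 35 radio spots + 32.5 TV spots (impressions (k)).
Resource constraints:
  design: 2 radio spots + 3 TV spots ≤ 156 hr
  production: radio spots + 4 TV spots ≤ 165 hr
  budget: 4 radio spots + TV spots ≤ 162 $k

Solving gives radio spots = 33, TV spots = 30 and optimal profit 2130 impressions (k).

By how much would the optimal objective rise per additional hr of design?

Binding: design and budget. Non-binding: production (12 unused).
Since production is not tight, its dual is 0.
The binding rows give the dual system: 2·y_design + 4·y_budget = 35 and 3·y_design + 1·y_budget = 32.5.
This yields shadow prices y_design = 9.5, y_budget = 4.
Shadow price of design = 9.5.

9.5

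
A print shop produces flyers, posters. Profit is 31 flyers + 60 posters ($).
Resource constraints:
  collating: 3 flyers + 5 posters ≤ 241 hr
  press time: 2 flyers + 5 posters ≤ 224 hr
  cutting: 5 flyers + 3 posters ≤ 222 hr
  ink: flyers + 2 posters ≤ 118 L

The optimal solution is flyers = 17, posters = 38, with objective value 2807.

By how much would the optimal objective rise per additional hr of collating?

7

Check each constraint at x*: collating 241/241 (tight); press time 224/224 (tight); cutting 199/222 (slack 23); ink 93/118 (slack 25).
Since cutting, ink are not tight, their duals are 0.
From A_Bᵀ y = c: 3·y_collating + 2·y_press time = 31; 5·y_collating + 5·y_press time = 60.
This yields shadow prices y_collating = 7, y_press time = 5.
Shadow price of collating = 7.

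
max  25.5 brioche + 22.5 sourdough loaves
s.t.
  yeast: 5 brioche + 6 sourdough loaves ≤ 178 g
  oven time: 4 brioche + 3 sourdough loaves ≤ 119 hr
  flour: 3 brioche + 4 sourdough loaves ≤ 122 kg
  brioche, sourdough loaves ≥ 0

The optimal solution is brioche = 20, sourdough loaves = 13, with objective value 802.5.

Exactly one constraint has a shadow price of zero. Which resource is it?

flour

yeast: 178/178 (binding)
oven time: 119/119 (binding)
flour: 112/122 (slack 10)
By complementary slackness, a constraint with positive slack has shadow price 0 → flour.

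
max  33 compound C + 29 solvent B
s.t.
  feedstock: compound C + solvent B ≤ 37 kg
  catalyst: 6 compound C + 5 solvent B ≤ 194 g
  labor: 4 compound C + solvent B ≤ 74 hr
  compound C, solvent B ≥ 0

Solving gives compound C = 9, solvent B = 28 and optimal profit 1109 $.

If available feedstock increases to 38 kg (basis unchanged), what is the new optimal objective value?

1118

At the optimum: feedstock uses 37 of 37 (binding); catalyst uses 194 of 194 (binding); labor uses 64 of 74 (slack = 10).
Since labor is not tight, its dual is 0.
The binding rows give the dual system: 1·y_feedstock + 6·y_catalyst = 33 and 1·y_feedstock + 5·y_catalyst = 29.
This yields shadow prices y_feedstock = 9, y_catalyst = 4.
Δz = y_feedstock·Δb = 9 × (1) = 9, so new z* = 1109 + 9 = 1118.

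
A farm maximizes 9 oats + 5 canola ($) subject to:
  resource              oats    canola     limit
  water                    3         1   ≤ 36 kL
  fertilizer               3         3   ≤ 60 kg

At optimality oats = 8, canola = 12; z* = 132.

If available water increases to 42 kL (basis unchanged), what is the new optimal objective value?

At the optimum: water uses 36 of 36 (binding); fertilizer uses 60 of 60 (binding).
From A_Bᵀ y = c: 3·y_water + 3·y_fertilizer = 9; 1·y_water + 3·y_fertilizer = 5.
→ y_water = 2 and y_fertilizer = 1.
Δz = y_water·Δb = 2 × (6) = 12, so new z* = 132 + 12 = 144.

144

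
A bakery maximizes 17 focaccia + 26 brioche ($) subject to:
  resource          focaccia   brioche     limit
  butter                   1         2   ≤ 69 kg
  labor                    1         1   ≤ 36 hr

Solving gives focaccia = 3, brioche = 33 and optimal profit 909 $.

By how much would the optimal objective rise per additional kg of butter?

9

Both butter and labor are binding at x*.
The binding rows give the dual system: 1·y_butter + 1·y_labor = 17 and 2·y_butter + 1·y_labor = 26.
Solving: y_butter = 9, y_labor = 8.
Shadow price of butter = 9.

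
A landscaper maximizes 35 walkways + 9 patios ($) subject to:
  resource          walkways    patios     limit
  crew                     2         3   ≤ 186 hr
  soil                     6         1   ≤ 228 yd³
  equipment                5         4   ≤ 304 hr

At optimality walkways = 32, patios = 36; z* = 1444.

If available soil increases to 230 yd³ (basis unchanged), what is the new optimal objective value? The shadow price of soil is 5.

Δb = 2, so new z* = 1444 + (5)·(2) = 1444 + 10 = 1454.

1454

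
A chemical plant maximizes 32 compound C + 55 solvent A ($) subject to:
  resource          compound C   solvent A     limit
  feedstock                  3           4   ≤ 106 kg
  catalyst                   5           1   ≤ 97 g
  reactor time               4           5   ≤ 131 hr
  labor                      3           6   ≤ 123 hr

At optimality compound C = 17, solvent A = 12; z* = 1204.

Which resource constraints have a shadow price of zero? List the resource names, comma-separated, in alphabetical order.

feedstock: 99/106 (slack 7)
catalyst: 97/97 (binding)
reactor time: 128/131 (slack 3)
labor: 123/123 (binding)
By complementary slackness, a constraint with positive slack has shadow price 0 → feedstock, reactor time.

feedstock, reactor time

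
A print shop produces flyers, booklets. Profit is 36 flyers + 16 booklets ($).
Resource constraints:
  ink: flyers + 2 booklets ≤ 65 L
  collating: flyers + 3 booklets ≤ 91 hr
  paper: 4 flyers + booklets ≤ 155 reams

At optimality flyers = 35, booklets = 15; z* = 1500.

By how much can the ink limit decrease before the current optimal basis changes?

26.25

Binding constraints: ink, paper. The basis is B = [[1,2],[4,1]] with det -7.
Per unit decrease in ink, x* moves by d = (0.1429, -0.5714).
The basis stays optimal until booklets reaches 0; allowable decrease = 26.25 L.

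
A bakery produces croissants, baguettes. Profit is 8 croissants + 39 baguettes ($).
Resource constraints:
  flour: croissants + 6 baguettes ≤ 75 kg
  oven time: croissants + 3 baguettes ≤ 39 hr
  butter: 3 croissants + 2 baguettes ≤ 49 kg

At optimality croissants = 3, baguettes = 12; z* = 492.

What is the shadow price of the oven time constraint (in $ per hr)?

Binding: flour and oven time. Non-binding: butter (16 unused).
By complementary slackness, y = 0 for the non-binding constraint.
The binding rows give the dual system: 1·y_flour + 1·y_oven time = 8 and 6·y_flour + 3·y_oven time = 39.
Solving: y_flour = 5, y_oven time = 3.
Shadow price of oven time = 3.

3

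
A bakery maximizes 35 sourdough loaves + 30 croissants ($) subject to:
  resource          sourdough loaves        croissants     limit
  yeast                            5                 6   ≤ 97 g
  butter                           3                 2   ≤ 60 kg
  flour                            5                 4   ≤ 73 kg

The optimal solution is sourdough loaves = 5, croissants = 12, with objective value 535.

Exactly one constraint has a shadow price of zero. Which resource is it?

butter

yeast: 97/97 (binding)
butter: 39/60 (slack 21)
flour: 73/73 (binding)
By complementary slackness, a constraint with positive slack has shadow price 0 → butter.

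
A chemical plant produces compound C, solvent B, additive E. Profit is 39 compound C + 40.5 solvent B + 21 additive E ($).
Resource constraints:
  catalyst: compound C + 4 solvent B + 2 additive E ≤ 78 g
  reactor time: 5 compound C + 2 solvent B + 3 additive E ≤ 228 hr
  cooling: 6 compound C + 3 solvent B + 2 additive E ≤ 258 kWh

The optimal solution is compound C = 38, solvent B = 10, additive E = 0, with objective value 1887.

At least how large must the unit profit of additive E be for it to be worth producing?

23

At the optimum: catalyst uses 78 of 78 (binding); reactor time uses 210 of 228 (slack = 18); cooling uses 258 of 258 (binding).
By complementary slackness, y = 0 for the non-binding constraint.
From A_Bᵀ y = c: 1·y_catalyst + 6·y_cooling = 39; 4·y_catalyst + 3·y_cooling = 40.5.
Solving: y_catalyst = 6, y_cooling = 5.5.
additive E enters the basis when its profit ≥ yᵀa₃ = 6·2 + 5.5·2 = 23.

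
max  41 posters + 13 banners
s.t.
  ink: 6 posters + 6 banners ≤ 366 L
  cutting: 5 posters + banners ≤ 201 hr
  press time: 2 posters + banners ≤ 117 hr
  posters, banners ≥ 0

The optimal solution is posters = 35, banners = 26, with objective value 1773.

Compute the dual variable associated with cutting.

Check each constraint at x*: ink 366/366 (tight); cutting 201/201 (tight); press time 96/117 (slack 21).
Slack constraints have shadow price 0 (complementary slackness).
From A_Bᵀ y = c: 6·y_ink + 5·y_cutting = 41; 6·y_ink + 1·y_cutting = 13.
This yields shadow prices y_ink = 1, y_cutting = 7.
Shadow price of cutting = 7.

7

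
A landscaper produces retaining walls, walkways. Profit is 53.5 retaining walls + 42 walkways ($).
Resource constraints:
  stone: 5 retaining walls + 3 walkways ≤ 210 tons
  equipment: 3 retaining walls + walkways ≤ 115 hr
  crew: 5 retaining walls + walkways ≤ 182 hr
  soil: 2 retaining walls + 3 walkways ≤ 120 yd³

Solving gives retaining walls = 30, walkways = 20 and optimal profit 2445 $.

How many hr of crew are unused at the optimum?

12

crew used = 5·30 + 1·20 = 170; slack = 182 − 170 = 12.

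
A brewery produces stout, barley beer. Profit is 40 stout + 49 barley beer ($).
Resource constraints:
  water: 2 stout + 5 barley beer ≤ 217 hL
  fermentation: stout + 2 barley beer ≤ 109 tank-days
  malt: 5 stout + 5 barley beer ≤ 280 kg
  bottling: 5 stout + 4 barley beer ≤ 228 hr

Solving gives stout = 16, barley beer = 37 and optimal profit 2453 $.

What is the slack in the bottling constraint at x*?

bottling used = 5·16 + 4·37 = 228; slack = 228 − 228 = 0.

0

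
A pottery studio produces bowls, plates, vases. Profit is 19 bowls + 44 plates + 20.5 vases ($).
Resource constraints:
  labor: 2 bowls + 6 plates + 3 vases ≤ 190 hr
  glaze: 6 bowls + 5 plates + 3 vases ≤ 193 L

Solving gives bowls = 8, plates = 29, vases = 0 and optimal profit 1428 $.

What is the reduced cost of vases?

-2

Both labor and glaze are binding at x*.
Dual feasibility on the basic columns requires 2·y_labor + 6·y_glaze = 19, 6·y_labor + 5·y_glaze = 44.
Solving: y_labor = 6.5, y_glaze = 1.
Reduced cost of vases: c₃ − yᵀa₃ = 20.5 − (6.5·3 + 1·3) = 20.5 − 22.5 = -2.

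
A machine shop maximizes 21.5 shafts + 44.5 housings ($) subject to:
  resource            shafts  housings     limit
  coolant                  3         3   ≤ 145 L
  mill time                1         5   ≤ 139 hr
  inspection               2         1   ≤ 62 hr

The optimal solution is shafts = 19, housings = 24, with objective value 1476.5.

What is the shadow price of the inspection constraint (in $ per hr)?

7

Check each constraint at x*: coolant 129/145 (slack 16); mill time 139/139 (tight); inspection 62/62 (tight).
By complementary slackness, y = 0 for the non-binding constraint.
The binding rows give the dual system: 1·y_mill time + 2·y_inspection = 21.5 and 5·y_mill time + 1·y_inspection = 44.5.
Solving: y_mill time = 7.5, y_inspection = 7.
Shadow price of inspection = 7.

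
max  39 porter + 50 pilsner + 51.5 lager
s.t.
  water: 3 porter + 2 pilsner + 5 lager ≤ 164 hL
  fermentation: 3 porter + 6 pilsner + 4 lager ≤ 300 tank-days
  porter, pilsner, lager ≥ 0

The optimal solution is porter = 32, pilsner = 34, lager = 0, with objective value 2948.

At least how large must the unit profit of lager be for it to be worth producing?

59

Both water and fermentation are binding at x*.
From A_Bᵀ y = c: 3·y_water + 3·y_fermentation = 39; 2·y_water + 6·y_fermentation = 50.
→ y_water = 7 and y_fermentation = 6.
lager enters the basis when its profit ≥ yᵀa₃ = 7·5 + 6·4 = 59.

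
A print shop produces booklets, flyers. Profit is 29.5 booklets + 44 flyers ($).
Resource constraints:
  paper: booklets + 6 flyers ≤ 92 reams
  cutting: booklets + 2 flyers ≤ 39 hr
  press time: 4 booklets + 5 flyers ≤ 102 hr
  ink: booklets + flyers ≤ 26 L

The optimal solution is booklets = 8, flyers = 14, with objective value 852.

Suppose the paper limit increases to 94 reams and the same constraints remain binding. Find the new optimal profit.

855

Binding: paper and press time. Non-binding: cutting (3 unused), ink (4 unused).
Since cutting, ink are not tight, their duals are 0.
Dual feasibility on the basic columns requires 1·y_paper + 4·y_press time = 29.5, 6·y_paper + 5·y_press time = 44.
This yields shadow prices y_paper = 1.5, y_press time = 7.
Δz = y_paper·Δb = 1.5 × (2) = 3, so new z* = 852 + 3 = 855.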